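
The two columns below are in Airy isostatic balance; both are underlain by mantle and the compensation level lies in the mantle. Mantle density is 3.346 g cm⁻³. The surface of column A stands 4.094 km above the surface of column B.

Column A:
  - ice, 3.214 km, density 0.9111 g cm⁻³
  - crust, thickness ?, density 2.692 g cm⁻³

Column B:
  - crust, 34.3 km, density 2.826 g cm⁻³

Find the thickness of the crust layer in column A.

36.3 km

Take the compensation level at the base of the deeper column (depth z_c below the surface of column A) and equate Σ ρ_i t_i down to z_c; mantle fills any gap and the z_c terms cancel.
Column A: 3.214×0.9111 + x×2.692 + (z_c − 3.214 − x)×3.346
Column B: 4.094×0 + 34.3×2.826 + (z_c − 4.094 − 34.3)×3.346
The z_c×3.346 term appears on both sides and cancels. Collect the known terms of each column as K = Σ(ρt)_known − 3.346 × (depth of known layers): K_A = 2.9282754 − 3.346×3.214 = −7.8257686; K_B = 96.9318 − 3.346×(4.094 + 34.3) = −31.534524.
Balance: K_A − x×(3.346 − 2.692) = K_B, so x = (K_A − K_B)/(3.346 − 2.692) = 23.7088/0.654 = 36.3 km.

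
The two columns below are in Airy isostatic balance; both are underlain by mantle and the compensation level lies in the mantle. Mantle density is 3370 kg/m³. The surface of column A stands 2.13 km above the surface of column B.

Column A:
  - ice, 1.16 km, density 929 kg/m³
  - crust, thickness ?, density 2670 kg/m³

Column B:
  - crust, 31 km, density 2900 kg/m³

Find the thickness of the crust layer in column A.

Take the compensation level at the base of the deeper column (depth z_c below the surface of column A) and equate Σ ρ_i t_i down to z_c; mantle fills any gap and the z_c terms cancel.
Column A: 1.16×929 + x×2670 + (z_c − 1.16 − x)×3370
Column B: 2.13×0 + 31×2900 + (z_c − 2.13 − 31)×3370
The z_c×3370 term appears on both sides and cancels. Collect the known terms of each column as K = Σ(ρt)_known − 3370 × (depth of known layers): K_A = 1077.64 − 3370×1.16 = −2831.56; K_B = 89900 − 3370×(2.13 + 31) = −21748.1.
Balance: K_A − x×(3370 − 2670) = K_B, so x = (K_A − K_B)/(3370 − 2670) = 18916.5/700 = 27 km.

27 km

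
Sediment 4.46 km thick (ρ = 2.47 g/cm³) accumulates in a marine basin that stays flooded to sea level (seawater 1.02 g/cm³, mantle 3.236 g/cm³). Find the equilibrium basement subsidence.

2.92 km

Submarine loading: the sediment displaces seawater, and the subsidence is in turn flooded, so s (ρ_m − ρ_w) = t (ρ_sed − ρ_w).
s = 4.46 km × (2.47 − 1.02) / (3.236 − 1.02) = 2.92 km.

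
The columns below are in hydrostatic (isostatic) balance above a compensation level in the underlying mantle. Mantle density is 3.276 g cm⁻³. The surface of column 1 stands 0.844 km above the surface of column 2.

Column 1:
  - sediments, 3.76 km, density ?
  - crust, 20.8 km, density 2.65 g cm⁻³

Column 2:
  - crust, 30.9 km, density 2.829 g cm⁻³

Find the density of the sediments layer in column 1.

Take the compensation level at the base of the deeper column (depth z_c below the surface of column 1) and equate Σ ρ_i t_i down to z_c; mantle fills any gap and the z_c terms cancel.
Column 1: 3.76×ρ + 20.8×2.65 + (z_c − 24.56)×3.276
Column 2: 0.844×0 + 30.9×2.829 + (z_c − 0.844 − 30.9)×3.276
The z_c×3.276 term appears on both sides and cancels. Collect the known terms of each column as K = Σ(ρt)_known − 3.276 × (depth of known layers): K_1 = 55.12 − 3.276×24.56 = −25.33856; K_2 = 87.4161 − 3.276×(0.844 + 30.9) = −16.577244.
Balance: K_1 + 3.76×ρ = K_2, so ρ = (K_2 − K_1)/3.76 = 8.76132/3.76 = 2.33 g cm⁻³.

2.33 g cm⁻³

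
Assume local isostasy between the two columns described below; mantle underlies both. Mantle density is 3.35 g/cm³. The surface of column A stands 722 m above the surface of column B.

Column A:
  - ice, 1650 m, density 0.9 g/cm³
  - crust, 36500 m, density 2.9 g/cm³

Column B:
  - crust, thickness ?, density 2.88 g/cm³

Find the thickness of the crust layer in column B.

Take the compensation level at the base of the deeper column (depth z_c below the surface of column A) and equate Σ ρ_i t_i down to z_c; mantle fills any gap and the z_c terms cancel.
Column A: 1650×0.9 + 36500×2.9 + (z_c − 38150)×3.35
Column B: 722×0 + x×2.88 + (z_c − 722 − 0 − x)×3.35
The z_c×3.35 term appears on both sides and cancels. Collect the known terms of each column as K = Σ(ρt)_known − 3.35 × (depth of known layers): K_A = 107335 − 3.35×38150 = −20467.5; K_B = 0 − 3.35×(722 + 0) = −2418.7.
Balance: K_A = K_B − x×(3.35 − 2.88), so x = (K_B − K_A)/(3.35 − 2.88) = 18048.8/0.47 = 38400 m.

38400 m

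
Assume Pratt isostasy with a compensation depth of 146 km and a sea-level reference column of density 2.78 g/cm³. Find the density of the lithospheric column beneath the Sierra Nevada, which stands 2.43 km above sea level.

Pratt balance: ρ_ref D = ρ (D + h).
ρ = ρ_ref D/(D + h) = 2.78 × 146 km/(146 km + 2.43 km) = 2.73 g/cm³.

2.73 g/cm³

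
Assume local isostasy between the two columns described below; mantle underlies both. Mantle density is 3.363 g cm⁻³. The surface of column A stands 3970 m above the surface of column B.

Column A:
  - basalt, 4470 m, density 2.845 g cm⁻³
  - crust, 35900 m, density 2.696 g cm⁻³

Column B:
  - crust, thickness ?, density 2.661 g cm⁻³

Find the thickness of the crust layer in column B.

Take the compensation level at the base of the deeper column (depth z_c below the surface of column A) and equate Σ ρ_i t_i down to z_c; mantle fills any gap and the z_c terms cancel.
Column A: 4470×2.845 + 35900×2.696 + (z_c − 40370)×3.363
Column B: 3970×0 + x×2.661 + (z_c − 3970 − 0 − x)×3.363
The z_c×3.363 term appears on both sides and cancels. Collect the known terms of each column as K = Σ(ρt)_known − 3.363 × (depth of known layers): K_A = 109503.55 − 3.363×40370 = −26260.76; K_B = 0 − 3.363×(3970 + 0) = −13351.11.
Balance: K_A = K_B − x×(3.363 − 2.661), so x = (K_B − K_A)/(3.363 − 2.661) = 12909.6/0.702 = 18400 m.

18400 m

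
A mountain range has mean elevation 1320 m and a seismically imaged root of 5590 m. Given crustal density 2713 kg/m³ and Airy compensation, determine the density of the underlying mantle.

3350 kg/m³

Airy balance: ρ_c h = (ρ_m − ρ_c) r → ρ_m = ρ_c (1 + h/r).
ρ_m = 2713 × (1 + 1320 m/5590 m) = 3350 kg/m³.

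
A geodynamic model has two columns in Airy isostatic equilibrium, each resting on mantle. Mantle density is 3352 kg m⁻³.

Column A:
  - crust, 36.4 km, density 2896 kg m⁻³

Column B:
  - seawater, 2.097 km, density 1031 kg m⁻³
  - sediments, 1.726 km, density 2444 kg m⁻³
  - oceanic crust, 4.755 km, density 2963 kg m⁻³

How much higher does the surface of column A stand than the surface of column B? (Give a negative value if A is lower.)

For any compensation level in the mantle, the mantle terms cancel and isostasy reduces to e = (Σt_A − Σt_B) − (Σ(ρt)_A − Σ(ρt)_B) / ρ_m.
Σt_A = 36.4 km; Σt_B = 8.578 km; Σ(ρt)_A = 105414.4; Σ(ρt)_B = 20469.416 (in km·kg m⁻³).
e = (36.4 − 8.578) − (105414.4 − 20469.416) / 3352 = 2.48 km.

2.48 km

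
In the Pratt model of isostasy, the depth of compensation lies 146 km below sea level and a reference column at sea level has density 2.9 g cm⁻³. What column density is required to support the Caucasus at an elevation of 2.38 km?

Pratt balance: ρ_ref D = ρ (D + h).
ρ = ρ_ref D/(D + h) = 2.9 × 146 km/(146 km + 2.38 km) = 2.85 g cm⁻³.

2.85 g cm⁻³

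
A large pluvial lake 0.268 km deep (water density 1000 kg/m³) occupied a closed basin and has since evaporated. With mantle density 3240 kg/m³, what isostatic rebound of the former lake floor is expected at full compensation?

u = d ρ_w/ρ_m = 0.268 km × 1000/3240 = 0.0827 km.

0.0827 km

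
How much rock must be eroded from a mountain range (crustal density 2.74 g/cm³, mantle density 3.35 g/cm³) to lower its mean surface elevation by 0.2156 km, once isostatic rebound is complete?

Net drop Δ = e − u = e − e ρ_c/ρ_m = e (ρ_m − ρ_c)/ρ_m.
e = Δ ρ_m/(ρ_m − ρ_c) = 0.2156 km × 3.35/0.61 = 1.18 km.

1.18 km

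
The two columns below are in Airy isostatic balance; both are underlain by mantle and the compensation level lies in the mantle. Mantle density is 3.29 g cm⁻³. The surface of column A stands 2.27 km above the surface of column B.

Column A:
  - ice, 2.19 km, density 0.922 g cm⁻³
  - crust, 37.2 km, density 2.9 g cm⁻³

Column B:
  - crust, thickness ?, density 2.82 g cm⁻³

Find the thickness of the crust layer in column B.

Take the compensation level at the base of the deeper column (depth z_c below the surface of column A) and equate Σ ρ_i t_i down to z_c; mantle fills any gap and the z_c terms cancel.
Column A: 2.19×0.922 + 37.2×2.9 + (z_c − 39.39)×3.29
Column B: 2.27×0 + x×2.82 + (z_c − 2.27 − 0 − x)×3.29
The z_c×3.29 term appears on both sides and cancels. Collect the known terms of each column as K = Σ(ρt)_known − 3.29 × (depth of known layers): K_A = 109.89918 − 3.29×39.39 = −19.69392; K_B = 0 − 3.29×(2.27 + 0) = −7.4683.
Balance: K_A = K_B − x×(3.29 − 2.82), so x = (K_B − K_A)/(3.29 − 2.82) = 12.2256/0.47 = 26 km.

26 km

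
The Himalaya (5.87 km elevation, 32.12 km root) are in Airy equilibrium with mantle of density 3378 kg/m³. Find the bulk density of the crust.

2860 kg/m³

ρ_c h = (ρ_m − ρ_c) r → ρ_c (h + r) = ρ_m r → ρ_c = ρ_m r / (h + r).
ρ_c = 3378 × 32.12 km / (5.87 km + 32.12 km) = 2860 kg/m³.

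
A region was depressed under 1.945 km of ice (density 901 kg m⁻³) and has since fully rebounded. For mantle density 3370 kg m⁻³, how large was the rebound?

0.52 km

Removing the load lets mantle flow back in; uplift u satisfies ρ_ice t = ρ_m u.
u = t ρ_ice/ρ_m = 1.945 km × 901/3370 = 0.52 km.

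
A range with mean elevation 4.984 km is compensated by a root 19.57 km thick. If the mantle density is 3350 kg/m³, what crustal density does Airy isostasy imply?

2670 kg/m³

ρ_c h = (ρ_m − ρ_c) r → ρ_c (h + r) = ρ_m r → ρ_c = ρ_m r / (h + r).
ρ_c = 3350 × 19.57 km / (4.984 km + 19.57 km) = 2670 kg/m³.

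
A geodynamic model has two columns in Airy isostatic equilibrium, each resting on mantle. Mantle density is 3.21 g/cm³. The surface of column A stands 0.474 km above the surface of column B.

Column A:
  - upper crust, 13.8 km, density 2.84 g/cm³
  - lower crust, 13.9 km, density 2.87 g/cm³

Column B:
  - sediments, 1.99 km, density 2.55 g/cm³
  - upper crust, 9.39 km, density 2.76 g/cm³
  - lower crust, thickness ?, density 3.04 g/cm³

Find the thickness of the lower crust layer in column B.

Take the compensation level at the base of the deeper column (depth z_c below the surface of column A) and equate Σ ρ_i t_i down to z_c; mantle fills any gap and the z_c terms cancel.
Column A: 13.8×2.84 + 13.9×2.87 + (z_c − 27.7)×3.21
Column B: 0.474×0 + 1.99×2.55 + 9.39×2.76 + x×3.04 + (z_c − 0.474 − 11.38 − x)×3.21
The z_c×3.21 term appears on both sides and cancels. Collect the known terms of each column as K = Σ(ρt)_known − 3.21 × (depth of known layers): K_A = 79.085 − 3.21×27.7 = −9.832; K_B = 30.9909 − 3.21×(0.474 + 11.38) = −7.06044.
Balance: K_A = K_B − x×(3.21 − 3.04), so x = (K_B − K_A)/(3.21 − 3.04) = 2.77156/0.17 = 16.3 km.

16.3 km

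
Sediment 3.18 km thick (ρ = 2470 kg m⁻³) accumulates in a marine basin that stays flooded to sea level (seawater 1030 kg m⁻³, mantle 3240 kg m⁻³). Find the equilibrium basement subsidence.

Submarine loading: the sediment displaces seawater, and the subsidence is in turn flooded, so s (ρ_m − ρ_w) = t (ρ_sed − ρ_w).
s = 3.18 km × (2470 − 1030) / (3240 − 1030) = 2.07 km.

2.07 km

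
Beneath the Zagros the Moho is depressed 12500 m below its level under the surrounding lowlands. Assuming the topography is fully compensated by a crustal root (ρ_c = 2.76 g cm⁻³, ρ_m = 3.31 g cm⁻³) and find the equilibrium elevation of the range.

2490 m

For local isostatic compensation: ρ_c h = (ρ_m − ρ_c) r.
h = r (ρ_m − ρ_c) / ρ_c = 12500 m × (3.31 − 2.76) / 2.76 = 2490 m.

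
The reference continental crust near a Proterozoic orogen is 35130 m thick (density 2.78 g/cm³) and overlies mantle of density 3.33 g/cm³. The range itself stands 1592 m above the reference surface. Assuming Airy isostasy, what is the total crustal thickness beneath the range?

44800 m

Root depth r = h ρ_c / (ρ_m − ρ_c) = 1592 m × 2.78 / 0.55 = 8047 m.
Total thickness = T + h + r = 35130 m + 1592 m + 8047 m = 44800 m.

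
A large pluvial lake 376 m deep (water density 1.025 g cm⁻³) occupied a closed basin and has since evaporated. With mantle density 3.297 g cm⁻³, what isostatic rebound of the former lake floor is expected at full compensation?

u = d ρ_w/ρ_m = 376 m × 1.025/3.297 = 117 m.

117 m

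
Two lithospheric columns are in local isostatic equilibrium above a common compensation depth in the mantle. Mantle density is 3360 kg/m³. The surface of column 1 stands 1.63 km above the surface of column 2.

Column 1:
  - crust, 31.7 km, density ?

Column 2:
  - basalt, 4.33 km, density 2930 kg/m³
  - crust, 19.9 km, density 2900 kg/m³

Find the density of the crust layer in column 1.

Take the compensation level at the base of the deeper column (depth z_c below the surface of column 1) and equate Σ ρ_i t_i down to z_c; mantle fills any gap and the z_c terms cancel.
Column 1: 31.7×ρ + (z_c − 31.7)×3360
Column 2: 1.63×0 + 4.33×2930 + 19.9×2900 + (z_c − 1.63 − 24.23)×3360
The z_c×3360 term appears on both sides and cancels. Collect the known terms of each column as K = Σ(ρt)_known − 3360 × (depth of known layers): K_1 = 0 − 3360×31.7 = −106512; K_2 = 70396.9 − 3360×(1.63 + 24.23) = −16492.7.
Balance: K_1 + 31.7×ρ = K_2, so ρ = (K_2 − K_1)/31.7 = 90019.3/31.7 = 2840 kg/m³.

2840 kg/m³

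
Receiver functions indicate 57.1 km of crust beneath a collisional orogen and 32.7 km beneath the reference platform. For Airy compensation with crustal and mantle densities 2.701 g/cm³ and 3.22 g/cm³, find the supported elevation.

Excess crust Δ = 57.1 km − 32.7 km = 24.4 km, split between elevation h and root r with h + r = Δ.
Airy balance ρ_c h = (ρ_m − ρ_c) r gives r = h ρ_c/(ρ_m − ρ_c), so h (1 + ρ_c/(ρ_m − ρ_c)) = Δ, i.e. h = Δ (ρ_m − ρ_c)/ρ_m.
h = 24.4 km × 0.519/3.22 = 3.93 km.

3.93 km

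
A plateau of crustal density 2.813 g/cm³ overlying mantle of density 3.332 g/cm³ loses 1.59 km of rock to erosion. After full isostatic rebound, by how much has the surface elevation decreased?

0.248 km

Rebound u = e ρ_c/ρ_m = 1.59 km × 2.813/3.332 = 1.342 km.
Net surface drop = e − u = 1.59 km − 1.342 km = e (ρ_m − ρ_c)/ρ_m = 0.248 km.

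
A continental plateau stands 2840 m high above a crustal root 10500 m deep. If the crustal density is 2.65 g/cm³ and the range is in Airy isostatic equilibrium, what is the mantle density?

3.37 g/cm³

Airy balance: ρ_c h = (ρ_m − ρ_c) r → ρ_m = ρ_c (1 + h/r).
ρ_m = 2.65 × (1 + 2840 m/10500 m) = 3.37 g/cm³.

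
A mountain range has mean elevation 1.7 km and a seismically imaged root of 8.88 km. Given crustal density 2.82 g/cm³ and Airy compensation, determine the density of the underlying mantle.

Airy balance: ρ_c h = (ρ_m − ρ_c) r → ρ_m = ρ_c (1 + h/r).
ρ_m = 2.82 × (1 + 1.7 km/8.88 km) = 3.36 g/cm³.

3.36 g/cm³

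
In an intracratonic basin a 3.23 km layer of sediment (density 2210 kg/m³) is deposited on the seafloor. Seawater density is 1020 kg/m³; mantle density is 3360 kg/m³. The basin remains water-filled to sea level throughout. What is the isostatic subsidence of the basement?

Submarine loading: the sediment displaces seawater, and the subsidence is in turn flooded, so s (ρ_m − ρ_w) = t (ρ_sed − ρ_w).
s = 3.23 km × (2210 − 1020) / (3360 − 1020) = 1.64 km.

1.64 km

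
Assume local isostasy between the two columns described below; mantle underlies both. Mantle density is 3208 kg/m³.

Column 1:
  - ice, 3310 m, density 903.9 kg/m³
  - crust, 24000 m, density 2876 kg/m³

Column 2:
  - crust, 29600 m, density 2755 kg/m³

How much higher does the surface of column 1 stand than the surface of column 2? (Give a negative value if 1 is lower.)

For any compensation level in the mantle, the mantle terms cancel and isostasy reduces to e = (Σt_1 − Σt_2) − (Σ(ρt)_1 − Σ(ρt)_2) / ρ_m.
Σt_1 = 27310 m; Σt_2 = 29600 m; Σ(ρt)_1 = 72015909; Σ(ρt)_2 = 81548000 (in m·kg/m³).
e = (27310 − 29600) − (72015909 − 81548000) / 3208 = 681 m.

681 m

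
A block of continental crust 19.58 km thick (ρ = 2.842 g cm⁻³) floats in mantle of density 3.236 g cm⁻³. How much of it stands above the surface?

Floating equilibrium: submerged depth d = t ρ_obj/ρ_fluid = 19.58 km × 2.842/3.236 = 17.2 km.
Freeboard = t − d = 19.58 km − 17.2 km = 2.38 km.

2.38 km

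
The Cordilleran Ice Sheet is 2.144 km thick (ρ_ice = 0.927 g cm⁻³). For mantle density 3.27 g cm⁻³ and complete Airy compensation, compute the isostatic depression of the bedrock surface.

0.608 km

Balancing pressure at the compensation depth: the ice load ρ_ice t is balanced by mantle displaced below, ρ_m s.
s = t ρ_ice / ρ_m = 2.144 km × 0.927/3.27 = 0.608 km.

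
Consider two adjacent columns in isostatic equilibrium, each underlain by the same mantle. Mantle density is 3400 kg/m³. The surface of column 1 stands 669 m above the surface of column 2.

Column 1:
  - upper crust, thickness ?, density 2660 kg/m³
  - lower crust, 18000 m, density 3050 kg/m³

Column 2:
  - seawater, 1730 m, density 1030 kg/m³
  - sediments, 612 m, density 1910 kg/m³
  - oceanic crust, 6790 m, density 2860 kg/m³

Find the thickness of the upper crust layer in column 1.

Take the compensation level at the base of the deeper column (depth z_c below the surface of column 1) and equate Σ ρ_i t_i down to z_c; mantle fills any gap and the z_c terms cancel.
Column 1: x×2660 + 18000×3050 + (z_c − 18000 − x)×3400
Column 2: 669×0 + 1730×1030 + 612×1910 + 6790×2860 + (z_c − 669 − 9132)×3400
The z_c×3400 term appears on both sides and cancels. Collect the known terms of each column as K = Σ(ρt)_known − 3400 × (depth of known layers): K_1 = 54900000 − 3400×18000 = −6300000; K_2 = 22370220 − 3400×(669 + 9132) = −10953180.
Balance: K_1 − x×(3400 − 2660) = K_2, so x = (K_1 − K_2)/(3400 − 2660) = 4653180/740 = 6290 m.

6290 m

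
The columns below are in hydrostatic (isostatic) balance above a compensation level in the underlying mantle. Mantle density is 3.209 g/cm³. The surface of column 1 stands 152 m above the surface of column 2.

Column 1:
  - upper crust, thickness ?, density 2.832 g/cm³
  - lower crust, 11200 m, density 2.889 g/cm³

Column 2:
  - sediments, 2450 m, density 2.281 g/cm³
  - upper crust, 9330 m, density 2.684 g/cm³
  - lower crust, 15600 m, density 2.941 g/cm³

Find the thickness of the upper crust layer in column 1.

21900 m

Take the compensation level at the base of the deeper column (depth z_c below the surface of column 1) and equate Σ ρ_i t_i down to z_c; mantle fills any gap and the z_c terms cancel.
Column 1: x×2.832 + 11200×2.889 + (z_c − 11200 − x)×3.209
Column 2: 152×0 + 2450×2.281 + 9330×2.684 + 15600×2.941 + (z_c − 152 − 27380)×3.209
The z_c×3.209 term appears on both sides and cancels. Collect the known terms of each column as K = Σ(ρt)_known − 3.209 × (depth of known layers): K_1 = 32356.8 − 3.209×11200 = −3584; K_2 = 76509.77 − 3.209×(152 + 27380) = −11840.418.
Balance: K_1 − x×(3.209 − 2.832) = K_2, so x = (K_1 − K_2)/(3.209 − 2.832) = 8256.42/0.377 = 21900 m.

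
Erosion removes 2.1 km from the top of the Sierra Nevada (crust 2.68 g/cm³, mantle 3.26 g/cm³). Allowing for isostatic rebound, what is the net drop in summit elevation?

Rebound u = e ρ_c/ρ_m = 2.1 km × 2.68/3.26 = 1.726 km.
Net surface drop = e − u = 2.1 km − 1.726 km = e (ρ_m − ρ_c)/ρ_m = 0.374 km.

0.374 km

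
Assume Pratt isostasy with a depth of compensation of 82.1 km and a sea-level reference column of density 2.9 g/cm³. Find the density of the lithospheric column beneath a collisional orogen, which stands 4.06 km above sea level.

2.76 g/cm³

Pratt balance: ρ_ref D = ρ (D + h).
ρ = ρ_ref D/(D + h) = 2.9 × 82.1 km/(82.1 km + 4.06 km) = 2.76 g/cm³.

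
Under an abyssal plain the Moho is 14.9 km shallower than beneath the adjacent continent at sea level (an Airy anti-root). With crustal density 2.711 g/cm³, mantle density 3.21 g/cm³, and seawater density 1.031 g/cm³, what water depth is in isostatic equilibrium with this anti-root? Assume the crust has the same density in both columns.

Replacing a thickness d of crust by seawater at the top must be balanced by replacing crust with mantle at the base: d (ρ_c − ρ_w) = a (ρ_m − ρ_c).
d = a (ρ_m − ρ_c)/(ρ_c − ρ_w) = 14.9 km × 0.499/1.68 = 4.43 km.

4.43 km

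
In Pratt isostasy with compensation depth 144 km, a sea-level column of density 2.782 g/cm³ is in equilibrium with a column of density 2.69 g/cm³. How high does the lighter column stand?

4.92 km

ρ_ref D = ρ (D + h) → h = D (ρ_ref − ρ)/ρ.
h = 144 km × (2.782 − 2.69)/2.69 = 4.92 km.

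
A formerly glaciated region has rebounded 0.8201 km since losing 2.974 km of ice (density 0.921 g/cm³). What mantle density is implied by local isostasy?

3.34 g/cm³

ρ_m = ρ_ice t / u = 0.921 × 2.974 km/0.8201 km = 3.34 g/cm³.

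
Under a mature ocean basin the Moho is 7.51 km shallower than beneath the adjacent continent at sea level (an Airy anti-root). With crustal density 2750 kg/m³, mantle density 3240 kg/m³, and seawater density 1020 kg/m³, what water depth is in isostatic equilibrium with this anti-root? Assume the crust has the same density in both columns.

Replacing a thickness d of crust by seawater at the top must be balanced by replacing crust with mantle at the base: d (ρ_c − ρ_w) = a (ρ_m − ρ_c).
d = a (ρ_m − ρ_c)/(ρ_c − ρ_w) = 7.51 km × 490/1730 = 2.13 km.

2.13 km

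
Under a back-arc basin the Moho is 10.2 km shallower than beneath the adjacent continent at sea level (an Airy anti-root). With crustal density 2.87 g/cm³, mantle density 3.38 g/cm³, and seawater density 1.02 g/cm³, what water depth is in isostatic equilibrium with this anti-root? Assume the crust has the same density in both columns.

2.81 km

Replacing a thickness d of crust by seawater at the top must be balanced by replacing crust with mantle at the base: d (ρ_c − ρ_w) = a (ρ_m − ρ_c).
d = a (ρ_m − ρ_c)/(ρ_c − ρ_w) = 10.2 km × 0.51/1.85 = 2.81 km.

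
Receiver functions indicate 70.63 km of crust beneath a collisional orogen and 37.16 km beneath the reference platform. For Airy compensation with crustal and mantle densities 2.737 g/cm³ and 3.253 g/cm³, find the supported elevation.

Excess crust Δ = 70.63 km − 37.16 km = 33.47 km, split between elevation h and root r with h + r = Δ.
Airy balance ρ_c h = (ρ_m − ρ_c) r gives r = h ρ_c/(ρ_m − ρ_c), so h (1 + ρ_c/(ρ_m − ρ_c)) = Δ, i.e. h = Δ (ρ_m − ρ_c)/ρ_m.
h = 33.47 km × 0.516/3.253 = 5.31 km.

5.31 km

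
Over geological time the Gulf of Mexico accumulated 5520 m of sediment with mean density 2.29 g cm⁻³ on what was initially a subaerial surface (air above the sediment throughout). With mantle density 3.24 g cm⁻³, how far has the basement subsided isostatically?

3900 m

Subaerial load: s = t ρ_sed / ρ_m = 5520 m × 2.29/3.24 = 3900 m.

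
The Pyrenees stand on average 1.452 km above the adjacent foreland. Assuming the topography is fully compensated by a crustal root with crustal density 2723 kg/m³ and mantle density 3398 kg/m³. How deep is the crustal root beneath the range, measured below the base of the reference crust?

5.86 km

Isostatic balance requires: the weight of the topography is balanced by the buoyancy of the root, ρ_c h = (ρ_m − ρ_c) r.
r = h · ρ_c / (ρ_m − ρ_c) = 1.452 km × 2723 / (3398 − 2723) = 5.86 km.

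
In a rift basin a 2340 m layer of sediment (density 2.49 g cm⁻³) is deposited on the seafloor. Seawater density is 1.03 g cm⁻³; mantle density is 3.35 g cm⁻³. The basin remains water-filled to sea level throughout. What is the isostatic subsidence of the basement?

1470 m

Submarine loading: the sediment displaces seawater, and the subsidence is in turn flooded, so s (ρ_m − ρ_w) = t (ρ_sed − ρ_w).
s = 2340 m × (2.49 − 1.03) / (3.35 − 1.03) = 1470 m.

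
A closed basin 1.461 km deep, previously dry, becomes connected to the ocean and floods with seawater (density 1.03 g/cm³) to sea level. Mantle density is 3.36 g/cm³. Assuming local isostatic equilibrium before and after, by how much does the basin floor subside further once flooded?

0.646 km

After flooding the water column is d + s deep. Its weight must equal the weight of mantle displaced by the extra subsidence s: (d + s) ρ_w = s ρ_m.
s = d ρ_w / (ρ_m − ρ_w) = 1.461 km × 1.03/(3.36 − 1.03) = 0.646 km.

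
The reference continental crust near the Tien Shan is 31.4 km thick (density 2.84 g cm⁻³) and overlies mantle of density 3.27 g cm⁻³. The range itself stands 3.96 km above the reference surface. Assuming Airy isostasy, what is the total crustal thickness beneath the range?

61.5 km

Root depth r = h ρ_c / (ρ_m − ρ_c) = 3.96 km × 2.84 / 0.43 = 26.15 km.
Total thickness = T + h + r = 31.4 km + 3.96 km + 26.15 km = 61.5 km.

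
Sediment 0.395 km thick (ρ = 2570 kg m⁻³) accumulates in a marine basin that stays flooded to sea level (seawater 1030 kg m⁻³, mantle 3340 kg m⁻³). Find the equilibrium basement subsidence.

Submarine loading: the sediment displaces seawater, and the subsidence is in turn flooded, so s (ρ_m − ρ_w) = t (ρ_sed − ρ_w).
s = 0.395 km × (2570 − 1030) / (3340 − 1030) = 0.263 km.

0.263 km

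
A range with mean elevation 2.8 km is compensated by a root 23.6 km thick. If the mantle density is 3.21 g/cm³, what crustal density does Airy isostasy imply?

ρ_c h = (ρ_m − ρ_c) r → ρ_c (h + r) = ρ_m r → ρ_c = ρ_m r / (h + r).
ρ_c = 3.21 × 23.6 km / (2.8 km + 23.6 km) = 2.87 g/cm³.

2.87 g/cm³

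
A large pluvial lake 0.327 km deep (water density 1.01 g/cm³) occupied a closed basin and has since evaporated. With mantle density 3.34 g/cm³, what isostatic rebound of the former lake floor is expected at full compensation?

u = d ρ_w/ρ_m = 0.327 km × 1.01/3.34 = 0.0989 km.

0.0989 km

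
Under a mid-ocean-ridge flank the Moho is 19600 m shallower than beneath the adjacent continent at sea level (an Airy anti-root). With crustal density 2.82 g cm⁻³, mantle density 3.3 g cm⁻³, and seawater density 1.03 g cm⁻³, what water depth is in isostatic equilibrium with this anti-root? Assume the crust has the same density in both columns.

5260 m

Replacing a thickness d of crust by seawater at the top must be balanced by replacing crust with mantle at the base: d (ρ_c − ρ_w) = a (ρ_m − ρ_c).
d = a (ρ_m − ρ_c)/(ρ_c − ρ_w) = 19600 m × 0.48/1.79 = 5260 m.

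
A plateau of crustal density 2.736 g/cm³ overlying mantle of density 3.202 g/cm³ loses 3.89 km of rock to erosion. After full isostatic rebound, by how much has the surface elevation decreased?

0.566 km

Rebound u = e ρ_c/ρ_m = 3.89 km × 2.736/3.202 = 3.324 km.
Net surface drop = e − u = 3.89 km − 3.324 km = e (ρ_m − ρ_c)/ρ_m = 0.566 km.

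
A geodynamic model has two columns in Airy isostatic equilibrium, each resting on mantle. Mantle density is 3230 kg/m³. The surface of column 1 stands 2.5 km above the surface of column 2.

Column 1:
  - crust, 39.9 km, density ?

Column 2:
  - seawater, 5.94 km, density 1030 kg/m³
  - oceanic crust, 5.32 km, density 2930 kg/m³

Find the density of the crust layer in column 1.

Take the compensation level at the base of the deeper column (depth z_c below the surface of column 1) and equate Σ ρ_i t_i down to z_c; mantle fills any gap and the z_c terms cancel.
Column 1: 39.9×ρ + (z_c − 39.9)×3230
Column 2: 2.5×0 + 5.94×1030 + 5.32×2930 + (z_c − 2.5 − 11.26)×3230
The z_c×3230 term appears on both sides and cancels. Collect the known terms of each column as K = Σ(ρt)_known − 3230 × (depth of known layers): K_1 = 0 − 3230×39.9 = −128877; K_2 = 21705.8 − 3230×(2.5 + 11.26) = −22739.
Balance: K_1 + 39.9×ρ = K_2, so ρ = (K_2 − K_1)/39.9 = 106138/39.9 = 2660 kg/m³.

2660 kg/m³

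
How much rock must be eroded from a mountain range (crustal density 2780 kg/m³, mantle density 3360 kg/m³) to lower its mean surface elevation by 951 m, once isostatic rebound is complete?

5510 m

Net drop Δ = e − u = e − e ρ_c/ρ_m = e (ρ_m − ρ_c)/ρ_m.
e = Δ ρ_m/(ρ_m − ρ_c) = 951 m × 3360/580 = 5510 m.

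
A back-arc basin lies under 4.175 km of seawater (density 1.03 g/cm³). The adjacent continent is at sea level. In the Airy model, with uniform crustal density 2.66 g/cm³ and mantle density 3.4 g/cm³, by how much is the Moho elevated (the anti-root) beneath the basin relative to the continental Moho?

9.2 km

By Archimedes' principle applied to the lithosphere: replacing crust with seawater at the top is compensated by replacing crust with mantle at the base: d (ρ_c − ρ_w) = a (ρ_m − ρ_c).
a = d (ρ_c − ρ_w)/(ρ_m − ρ_c) = 4.175 km × 1.63/0.74 = 9.2 km.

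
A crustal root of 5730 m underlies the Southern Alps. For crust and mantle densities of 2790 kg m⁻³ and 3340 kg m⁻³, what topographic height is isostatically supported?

In Airy isostatic equilibrium: ρ_c h = (ρ_m − ρ_c) r.
h = r (ρ_m − ρ_c) / ρ_c = 5730 m × (3340 − 2790) / 2790 = 1130 m.

1130 m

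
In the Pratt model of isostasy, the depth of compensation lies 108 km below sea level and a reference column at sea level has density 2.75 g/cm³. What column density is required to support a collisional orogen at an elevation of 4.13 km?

2.65 g/cm³

Pratt balance: ρ_ref D = ρ (D + h).
ρ = ρ_ref D/(D + h) = 2.75 × 108 km/(108 km + 4.13 km) = 2.65 g/cm³.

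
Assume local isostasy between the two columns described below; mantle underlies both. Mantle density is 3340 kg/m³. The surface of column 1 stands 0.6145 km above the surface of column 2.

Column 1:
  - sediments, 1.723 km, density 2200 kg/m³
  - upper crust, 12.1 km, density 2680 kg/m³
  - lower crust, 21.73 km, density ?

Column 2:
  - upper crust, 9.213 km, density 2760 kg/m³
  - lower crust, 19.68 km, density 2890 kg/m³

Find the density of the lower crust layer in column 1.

Take the compensation level at the base of the deeper column (depth z_c below the surface of column 1) and equate Σ ρ_i t_i down to z_c; mantle fills any gap and the z_c terms cancel.
Column 1: 1.723×2200 + 12.1×2680 + 21.73×ρ + (z_c − 35.553)×3340
Column 2: 0.6145×0 + 9.213×2760 + 19.68×2890 + (z_c − 0.6145 − 28.893)×3340
The z_c×3340 term appears on both sides and cancels. Collect the known terms of each column as K = Σ(ρt)_known − 3340 × (depth of known layers): K_1 = 36218.6 − 3340×35.553 = −82528.42; K_2 = 82303.08 − 3340×(0.6145 + 28.893) = −16251.97.
Balance: K_1 + 21.73×ρ = K_2, so ρ = (K_2 − K_1)/21.73 = 66276.4/21.73 = 3050 kg/m³.

3050 kg/m³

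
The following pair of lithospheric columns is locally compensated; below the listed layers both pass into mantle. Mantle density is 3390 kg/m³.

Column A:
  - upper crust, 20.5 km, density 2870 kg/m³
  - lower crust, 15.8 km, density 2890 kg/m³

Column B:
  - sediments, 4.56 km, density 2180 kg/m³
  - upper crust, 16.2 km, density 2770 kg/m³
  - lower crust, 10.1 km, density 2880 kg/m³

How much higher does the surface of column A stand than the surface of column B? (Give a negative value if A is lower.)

For any compensation level in the mantle, the mantle terms cancel and isostasy reduces to e = (Σt_A − Σt_B) − (Σ(ρt)_A − Σ(ρt)_B) / ρ_m.
Σt_A = 36.3 km; Σt_B = 30.86 km; Σ(ρt)_A = 104497; Σ(ρt)_B = 83902.8 (in km·kg/m³).
e = (36.3 − 30.86) − (104497 − 83902.8) / 3390 = −0.635 km.

−0.635 km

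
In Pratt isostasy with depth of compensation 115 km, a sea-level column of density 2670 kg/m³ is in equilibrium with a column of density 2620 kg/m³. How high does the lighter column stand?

ρ_ref D = ρ (D + h) → h = D (ρ_ref − ρ)/ρ.
h = 115 km × (2670 − 2620)/2620 = 2.19 km.

2.19 km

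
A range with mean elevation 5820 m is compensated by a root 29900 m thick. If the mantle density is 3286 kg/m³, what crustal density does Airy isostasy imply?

ρ_c h = (ρ_m − ρ_c) r → ρ_c (h + r) = ρ_m r → ρ_c = ρ_m r / (h + r).
ρ_c = 3286 × 29900 m / (5820 m + 29900 m) = 2750 kg/m³.

2750 kg/m³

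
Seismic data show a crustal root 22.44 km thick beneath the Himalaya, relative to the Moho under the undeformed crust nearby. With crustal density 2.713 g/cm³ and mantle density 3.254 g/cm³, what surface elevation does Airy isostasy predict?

For local isostatic compensation: ρ_c h = (ρ_m − ρ_c) r.
h = r (ρ_m − ρ_c) / ρ_c = 22.44 km × (3.254 − 2.713) / 2.713 = 4.47 km.

4.47 km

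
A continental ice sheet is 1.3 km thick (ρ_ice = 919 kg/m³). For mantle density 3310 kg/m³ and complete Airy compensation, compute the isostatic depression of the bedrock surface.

0.361 km

By Archimedes' principle applied to the lithosphere: the ice load ρ_ice t is balanced by mantle displaced below, ρ_m s.
s = t ρ_ice / ρ_m = 1.3 km × 919/3310 = 0.361 km.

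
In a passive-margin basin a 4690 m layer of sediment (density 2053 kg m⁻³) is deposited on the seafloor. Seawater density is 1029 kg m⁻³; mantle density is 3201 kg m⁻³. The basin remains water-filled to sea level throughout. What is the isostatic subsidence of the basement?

Submarine loading: the sediment displaces seawater, and the subsidence is in turn flooded, so s (ρ_m − ρ_w) = t (ρ_sed − ρ_w).
s = 4690 m × (2053 − 1029) / (3201 − 1029) = 2210 m.

2210 m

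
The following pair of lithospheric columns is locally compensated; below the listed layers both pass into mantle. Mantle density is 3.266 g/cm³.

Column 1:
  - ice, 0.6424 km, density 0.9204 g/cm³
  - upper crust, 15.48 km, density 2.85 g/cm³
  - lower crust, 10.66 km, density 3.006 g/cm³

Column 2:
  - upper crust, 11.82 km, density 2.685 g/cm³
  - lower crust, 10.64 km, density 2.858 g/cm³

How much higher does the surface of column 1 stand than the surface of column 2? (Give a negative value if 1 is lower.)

For any compensation level in the mantle, the mantle terms cancel and isostasy reduces to e = (Σt_1 − Σt_2) − (Σ(ρt)_1 − Σ(ρt)_2) / ρ_m.
Σt_1 = 26.7824 km; Σt_2 = 22.46 km; Σ(ρt)_1 = 76.753225; Σ(ρt)_2 = 62.14582 (in km·g/cm³).
e = (26.7824 − 22.46) − (76.753225 − 62.14582) / 3.266 = −0.15 km.

−0.15 km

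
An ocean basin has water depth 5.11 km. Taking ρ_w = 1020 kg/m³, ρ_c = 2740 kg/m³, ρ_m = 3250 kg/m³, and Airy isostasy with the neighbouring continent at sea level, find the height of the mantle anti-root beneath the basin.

Isostatic balance requires: replacing crust with seawater at the top is compensated by replacing crust with mantle at the base: d (ρ_c − ρ_w) = a (ρ_m − ρ_c).
a = d (ρ_c − ρ_w)/(ρ_m − ρ_c) = 5.11 km × 1720/510 = 17.2 km.

17.2 km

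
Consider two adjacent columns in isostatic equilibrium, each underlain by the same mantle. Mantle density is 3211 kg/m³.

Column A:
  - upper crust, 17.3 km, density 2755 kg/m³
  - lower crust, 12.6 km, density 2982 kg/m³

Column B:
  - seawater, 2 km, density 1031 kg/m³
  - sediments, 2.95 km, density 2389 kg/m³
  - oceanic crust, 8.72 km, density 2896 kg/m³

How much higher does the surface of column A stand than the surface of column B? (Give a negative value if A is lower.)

For any compensation level in the mantle, the mantle terms cancel and isostasy reduces to e = (Σt_A − Σt_B) − (Σ(ρt)_A − Σ(ρt)_B) / ρ_m.
Σt_A = 29.9 km; Σt_B = 13.67 km; Σ(ρt)_A = 85234.7; Σ(ρt)_B = 34362.67 (in km·kg/m³).
e = (29.9 − 13.67) − (85234.7 − 34362.67) / 3211 = 0.387 km.

0.387 km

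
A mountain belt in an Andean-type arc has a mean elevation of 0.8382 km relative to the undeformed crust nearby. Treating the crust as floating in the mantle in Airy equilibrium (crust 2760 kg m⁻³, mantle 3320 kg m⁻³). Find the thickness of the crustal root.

4.13 km

For local isostatic compensation: the weight of the topography is balanced by the buoyancy of the root, ρ_c h = (ρ_m − ρ_c) r.
r = h · ρ_c / (ρ_m − ρ_c) = 0.8382 km × 2760 / (3320 − 2760) = 4.13 km.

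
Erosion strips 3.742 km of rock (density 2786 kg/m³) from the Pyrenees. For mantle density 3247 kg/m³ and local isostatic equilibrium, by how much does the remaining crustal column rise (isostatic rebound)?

Unloading: uplift u = e ρ_c/ρ_m = 3.742 km × 2786/3247 = 3.21 km.

3.21 km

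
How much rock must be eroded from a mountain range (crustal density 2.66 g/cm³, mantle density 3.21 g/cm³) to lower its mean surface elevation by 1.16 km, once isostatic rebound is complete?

6.77 km

Net drop Δ = e − u = e − e ρ_c/ρ_m = e (ρ_m − ρ_c)/ρ_m.
e = Δ ρ_m/(ρ_m − ρ_c) = 1.16 km × 3.21/0.55 = 6.77 km.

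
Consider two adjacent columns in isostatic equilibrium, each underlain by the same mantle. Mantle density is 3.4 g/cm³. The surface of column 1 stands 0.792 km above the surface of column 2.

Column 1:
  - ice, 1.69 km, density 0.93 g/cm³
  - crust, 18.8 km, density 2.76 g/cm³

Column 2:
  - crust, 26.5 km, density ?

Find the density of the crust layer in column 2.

Take the compensation level at the base of the deeper column (depth z_c below the surface of column 1) and equate Σ ρ_i t_i down to z_c; mantle fills any gap and the z_c terms cancel.
Column 1: 1.69×0.93 + 18.8×2.76 + (z_c − 20.49)×3.4
Column 2: 0.792×0 + 26.5×ρ + (z_c − 0.792 − 26.5)×3.4
The z_c×3.4 term appears on both sides and cancels. Collect the known terms of each column as K = Σ(ρt)_known − 3.4 × (depth of known layers): K_1 = 53.4597 − 3.4×20.49 = −16.2063; K_2 = 0 − 3.4×(0.792 + 26.5) = −92.7928.
Balance: K_1 = K_2 + 26.5×ρ, so ρ = (K_1 − K_2)/26.5 = 76.5865/26.5 = 2.89 g/cm³.

2.89 g/cm³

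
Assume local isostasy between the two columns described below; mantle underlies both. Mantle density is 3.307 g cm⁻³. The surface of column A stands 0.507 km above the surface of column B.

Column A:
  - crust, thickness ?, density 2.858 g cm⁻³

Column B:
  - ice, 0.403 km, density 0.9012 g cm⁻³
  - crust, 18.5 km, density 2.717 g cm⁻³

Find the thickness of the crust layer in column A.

30.2 km

Take the compensation level at the base of the deeper column (depth z_c below the surface of column A) and equate Σ ρ_i t_i down to z_c; mantle fills any gap and the z_c terms cancel.
Column A: x×2.858 + (z_c − 0 − x)×3.307
Column B: 0.507×0 + 0.403×0.9012 + 18.5×2.717 + (z_c − 0.507 − 18.903)×3.307
The z_c×3.307 term appears on both sides and cancels. Collect the known terms of each column as K = Σ(ρt)_known − 3.307 × (depth of known layers): K_A = 0 − 3.307×0 = 0; K_B = 50.6276836 − 3.307×(0.507 + 18.903) = −13.5611864.
Balance: K_A − x×(3.307 − 2.858) = K_B, so x = (K_A − K_B)/(3.307 − 2.858) = 13.5612/0.449 = 30.2 km.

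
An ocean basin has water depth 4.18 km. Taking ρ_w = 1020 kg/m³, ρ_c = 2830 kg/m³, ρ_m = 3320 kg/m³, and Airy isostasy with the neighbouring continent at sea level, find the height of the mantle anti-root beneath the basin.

In Airy isostatic equilibrium: replacing crust with seawater at the top is compensated by replacing crust with mantle at the base: d (ρ_c − ρ_w) = a (ρ_m − ρ_c).
a = d (ρ_c − ρ_w)/(ρ_m − ρ_c) = 4.18 km × 1810/490 = 15.4 km.

15.4 km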